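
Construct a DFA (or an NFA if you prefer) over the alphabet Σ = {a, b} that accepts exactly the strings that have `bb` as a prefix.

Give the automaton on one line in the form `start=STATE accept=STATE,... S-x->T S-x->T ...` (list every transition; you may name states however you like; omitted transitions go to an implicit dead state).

start=q0 accept=q2 q0-a->q3 q0-b->q1 q1-a->q3 q1-b->q2 q2-a->q2 q2-b->q2 q3-a->q3 q3-b->q3

Walk along `bb` while the input agrees: from q0 take `b` to q1, and so on. Any deviation drops to the rejecting sink q3. Once q2 is reached the prefix is confirmed and every continuation is accepted.
With 4 states:
        a   b  
>  q0   q3  q1 
   q1   q3  q2 
 * q2   q2  q2 
   q3   q3  q3 
(> = start, * = accepting)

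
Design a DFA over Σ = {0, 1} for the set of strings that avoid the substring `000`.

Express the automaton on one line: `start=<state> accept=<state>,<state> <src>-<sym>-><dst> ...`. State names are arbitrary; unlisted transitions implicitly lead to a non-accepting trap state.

This is the complement of 'contains `000`'. Use the same substring-matching states — A through D holding how much of `000` has just been matched — but flip the accepting set: everything except the trap D accepts.
With 4 states:
       0  1 
>* A   B  A 
 * B   C  A 
 * C   D  A 
   D   D  D 
(> = start, * = accepting)

start=A accept=A,B,C A-0->B A-1->A B-0->C B-1->A C-0->D C-1->A D-0->D D-1->D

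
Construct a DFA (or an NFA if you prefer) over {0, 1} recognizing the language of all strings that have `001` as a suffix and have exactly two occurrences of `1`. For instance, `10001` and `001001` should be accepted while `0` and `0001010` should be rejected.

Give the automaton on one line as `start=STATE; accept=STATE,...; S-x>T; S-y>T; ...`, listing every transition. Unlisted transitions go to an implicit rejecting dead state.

Run two small machines in parallel and take their product. One (4 states) tracks how much of the suffix `001` has currently been matched; the other (4 states) tracks the count of `1`s, saturating at 3. Each combined state is a pair, one component from each; accept when both components accept.
A 15-state machine:
          0    1  
>  q0     q1   q2 
   q1     q3   q2 
   q2     q4   q5 
   q3     q3   q6 
   q4     q7   q5 
   q5     q8   q9 
   q6     q4   q5 
   q7     q7  q10 
   q8    q11   q9 
   q9    q12   q9 
 * q10    q8   q9 
   q11   q11  q13 
   q12   q14   q9 
   q13   q12   q9 
   q14   q14  q13 
(> = start, * = accepting)

start=q0; accept=q10; q0-0>q1; q0-1>q2; q1-0>q3; q1-1>q2; q2-0>q4; q2-1>q5; q3-0>q3; q3-1>q6; q4-0>q7; q4-1>q5; q5-0>q8; q5-1>q9; q6-0>q4; q6-1>q5; q7-0>q7; q7-1>q10; q8-0>q11; q8-1>q9; q9-0>q12; q9-1>q9; q10-0>q8; q10-1>q9; q11-0>q11; q11-1>q13; q12-0>q14; q12-1>q9; q13-0>q12; q13-1>q9; q14-0>q14; q14-1>q13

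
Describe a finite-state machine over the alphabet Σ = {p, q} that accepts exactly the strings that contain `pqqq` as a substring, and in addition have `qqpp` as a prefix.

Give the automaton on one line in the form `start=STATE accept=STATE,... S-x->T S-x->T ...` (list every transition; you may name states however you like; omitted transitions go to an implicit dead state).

Handle the two conditions separately and then intersect. One (5 states) tracks whether and how much of `pqqq` has been seen; the other (6 states) tracks whether the input so far still matches the prefix `qqpp`. Each combined state is a pair, one component from each; accept when both components accept. Minimizing collapses redundant product states.
        p   q  
>  s0   s1  s2 
   s1   s1  s1 
   s2   s1  s3 
   s3   s4  s1 
   s4   s5  s1 
   s5   s5  s6 
   s6   s5  s7 
   s7   s5  s8 
 * s8   s8  s8 
(> = start, * = accepting)

start=s0 accept=s8 s0-p->s1 s0-q->s2 s1-p->s1 s1-q->s1 s2-p->s1 s2-q->s3 s3-p->s4 s3-q->s1 s4-p->s5 s4-q->s1 s5-p->s5 s5-q->s6 s6-p->s5 s6-q->s7 s7-p->s5 s7-q->s8 s8-p->s8 s8-q->s8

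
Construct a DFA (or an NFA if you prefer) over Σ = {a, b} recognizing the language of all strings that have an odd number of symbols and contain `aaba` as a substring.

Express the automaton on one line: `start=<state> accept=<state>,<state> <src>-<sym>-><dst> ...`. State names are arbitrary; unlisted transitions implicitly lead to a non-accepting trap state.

Build one automaton per condition and run them in lockstep. The first has 2 states tracking the input length modulo 2; the second has 5 states tracking whether and how much of `aaba` has been seen. A product state is a pair (one from each), accepting exactly when both do.
A 10-state machine:
        a   b  
>  s0   s1  s2 
   s1   s3  s0 
   s2   s4  s0 
   s3   s5  s6 
   s4   s5  s2 
   s5   s3  s7 
   s6   s8  s0 
   s7   s9  s2 
   s8   s9  s9 
 * s9   s8  s8 
(> = start, * = accepting)

start=s0 accept=s9 s0-a->s1 s0-b->s2 s1-a->s3 s1-b->s0 s2-a->s4 s2-b->s0 s3-a->s5 s3-b->s6 s4-a->s5 s4-b->s2 s5-a->s3 s5-b->s7 s6-a->s8 s6-b->s0 s7-a->s9 s7-b->s2 s8-a->s9 s8-b->s9 s9-a->s8 s9-b->s8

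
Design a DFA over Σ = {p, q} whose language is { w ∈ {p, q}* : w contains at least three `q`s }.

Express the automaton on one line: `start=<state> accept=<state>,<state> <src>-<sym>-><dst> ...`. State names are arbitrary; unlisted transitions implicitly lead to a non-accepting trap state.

start=s0 accept=s3,s4 s0-p->s0 s0-q->s1 s1-p->s1 s1-q->s2 s2-p->s2 s2-q->s3 s3-p->s3 s3-q->s4 s4-p->s4 s4-q->s4

Count `q`s, saturating at 4: states s0 through s3 mean 0 through 3 `q`s seen; s4 means more than 3. Each `q` increments (capped at s4); other symbols loop. Accept from {s3, s4}.
        p   q  
>  s0   s0  s1 
   s1   s1  s2 
   s2   s2  s3 
 * s3   s3  s4 
 * s4   s4  s4 
(> = start, * = accepting)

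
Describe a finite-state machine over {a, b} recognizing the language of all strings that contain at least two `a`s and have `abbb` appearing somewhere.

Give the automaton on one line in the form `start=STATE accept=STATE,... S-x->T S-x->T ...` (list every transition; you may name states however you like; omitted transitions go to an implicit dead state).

Build one automaton per condition and run them in lockstep. One (4 states) tracks the count of `a`s, saturating at 3; the other (5 states) tracks whether and how much of `abbb` has been seen. Each combined state is a pair, one component from each; accept when both components accept. Equivalent product states are then merged.
        a   b  
>  s0   s1  s0 
   s1   s2  s3 
   s2   s2  s4 
   s3   s2  s5 
   s4   s2  s6 
   s5   s2  s7 
   s6   s2  s8 
   s7   s8  s7 
 * s8   s8  s8 
(> = start, * = accepting)

start=s0 accept=s8 s0-a->s1 s0-b->s0 s1-a->s2 s1-b->s3 s2-a->s2 s2-b->s4 s3-a->s2 s3-b->s5 s4-a->s2 s4-b->s6 s5-a->s2 s5-b->s7 s6-a->s2 s6-b->s8 s7-a->s8 s7-b->s7 s8-a->s8 s8-b->s8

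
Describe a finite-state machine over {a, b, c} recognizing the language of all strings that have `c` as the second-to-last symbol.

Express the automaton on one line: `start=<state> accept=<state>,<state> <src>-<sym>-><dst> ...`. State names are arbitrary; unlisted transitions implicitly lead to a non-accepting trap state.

start=q0 accept=q10,q11,q12 q0-a->q1 q0-b->q2 q0-c->q3 q1-a->q4 q1-b->q5 q1-c->q6 q2-a->q7 q2-b->q8 q2-c->q9 q3-a->q10 q3-b->q11 q3-c->q12 q4-a->q4 q4-b->q5 q4-c->q6 q5-a->q7 q5-b->q8 q5-c->q9 q6-a->q10 q6-b->q11 q6-c->q12 q7-a->q4 q7-b->q5 q7-c->q6 q8-a->q7 q8-b->q8 q8-c->q9 q9-a->q10 q9-b->q11 q9-c->q12 q10-a->q4 q10-b->q5 q10-c->q6 q11-a->q7 q11-b->q8 q11-c->q9 q12-a->q10 q12-b->q11 q12-c->q12

A DFA must remember the last 2 symbols (since which symbol is second-to-last isn't known until the input ends). Use one state per possible window of the last ≤2 symbols; accept from those whose window starts with `c`.
With 13 states:
          a    b    c  
>  q0     q1   q2   q3 
   q1     q4   q5   q6 
   q2     q7   q8   q9 
   q3    q10  q11  q12 
   q4     q4   q5   q6 
   q5     q7   q8   q9 
   q6    q10  q11  q12 
   q7     q4   q5   q6 
   q8     q7   q8   q9 
   q9    q10  q11  q12 
 * q10    q4   q5   q6 
 * q11    q7   q8   q9 
 * q12   q10  q11  q12 
(> = start, * = accepting)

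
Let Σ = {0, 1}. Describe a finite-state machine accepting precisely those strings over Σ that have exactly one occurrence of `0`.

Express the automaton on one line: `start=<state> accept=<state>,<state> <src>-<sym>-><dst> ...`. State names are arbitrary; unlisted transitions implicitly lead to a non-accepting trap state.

Count `0`s, saturating at 2: state q0 means no `0` yet, q1 means one `0` seen, q2 means more than one. Each `0` increments (capped at q2); other symbols loop. Accept from {q1}.
3 states suffice.
        0   1  
>  q0   q1  q0 
 * q1   q2  q1 
   q2   q2  q2 
(> = start, * = accepting)

start=q0 accept=q1 q0-0->q1 q0-1->q0 q1-0->q2 q1-1->q1 q2-0->q2 q2-1->q2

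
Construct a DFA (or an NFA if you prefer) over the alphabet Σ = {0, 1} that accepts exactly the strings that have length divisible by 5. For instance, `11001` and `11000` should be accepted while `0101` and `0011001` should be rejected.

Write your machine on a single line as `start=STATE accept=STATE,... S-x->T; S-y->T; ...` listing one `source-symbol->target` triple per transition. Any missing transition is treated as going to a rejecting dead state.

start=q0; accept=q0; q0-0->q1; q0-1->q1; q1-0->q2; q1-1->q2; q2-0->q3; q2-1->q3; q3-0->q4; q3-1->q4; q4-0->q0; q4-1->q0

Only the length mod 5 matters, so use a 5-cycle: from any state, every input symbol moves to the next state, wrapping q4 back to q0. Mark q0 accepting.
With 5 states:
        0   1  
>* q0   q1  q1 
   q1   q2  q2 
   q2   q3  q3 
   q3   q4  q4 
   q4   q0  q0 
(> = start, * = accepting)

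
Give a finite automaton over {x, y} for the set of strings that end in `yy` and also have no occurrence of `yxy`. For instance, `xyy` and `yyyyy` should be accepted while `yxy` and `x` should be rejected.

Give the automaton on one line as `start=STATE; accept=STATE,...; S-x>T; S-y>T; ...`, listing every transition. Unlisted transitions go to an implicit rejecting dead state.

Handle the two conditions separately and then intersect. One (3 states) tracks how much of the suffix `yy` has currently been matched; the other (4 states) tracks partial matches of the forbidden pattern `yxy`. Each combined state is a pair, one component from each; accept when both components accept.
7 states suffice.
        x   y  
>  q0   q0  q1 
   q1   q2  q3 
   q2   q0  q4 
 * q3   q2  q3 
   q4   q5  q6 
   q5   q5  q4 
   q6   q5  q6 
(> = start, * = accepting)

start=q0; accept=q3; q0-x>q0; q0-y>q1; q1-x>q2; q1-y>q3; q2-x>q0; q2-y>q4; q3-x>q2; q3-y>q3; q4-x>q5; q4-y>q6; q5-x>q5; q5-y>q4; q6-x>q5; q6-y>q6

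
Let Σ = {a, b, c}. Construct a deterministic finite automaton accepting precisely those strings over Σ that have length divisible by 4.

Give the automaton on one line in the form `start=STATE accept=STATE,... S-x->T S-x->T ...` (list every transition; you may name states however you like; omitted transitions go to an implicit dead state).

start=q0 accept=q0 q0-a->q1 q0-b->q1 q0-c->q1 q1-a->q2 q1-b->q2 q1-c->q2 q2-a->q3 q2-b->q3 q2-c->q3 q3-a->q0 q3-b->q0 q3-c->q0

Only the length mod 4 matters, so use a 4-cycle: from any state, every input symbol moves to the next state, wrapping q3 back to q0. Mark q0 accepting.
With 4 states:
        a   b   c  
>* q0   q1  q1  q1 
   q1   q2  q2  q2 
   q2   q3  q3  q3 
   q3   q0  q0  q0 
(> = start, * = accepting)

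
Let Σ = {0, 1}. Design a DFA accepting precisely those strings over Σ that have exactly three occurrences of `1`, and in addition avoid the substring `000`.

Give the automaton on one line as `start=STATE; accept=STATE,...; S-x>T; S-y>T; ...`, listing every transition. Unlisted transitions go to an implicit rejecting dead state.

start=q0; accept=q9,q11,q12; q0-0>q1; q0-1>q2; q1-0>q3; q1-1>q2; q2-0>q4; q2-1>q5; q3-0>q6; q3-1>q2; q4-0>q7; q4-1>q5; q5-0>q8; q5-1>q9; q6-0>q6; q6-1>q6; q7-0>q6; q7-1>q5; q8-0>q10; q8-1>q9; q9-0>q11; q9-1>q6; q10-0>q6; q10-1>q9; q11-0>q12; q11-1>q6; q12-0>q6; q12-1>q6

Build one automaton per condition and run them in lockstep. The first has 5 states tracking the count of `1`s, saturating at 4; the second has 4 states tracking partial matches of the forbidden pattern `000`. A product state is a pair (one from each), accepting exactly when both do. Minimizing collapses redundant product states.
A 13-state machine:
          0    1  
>  q0     q1   q2 
   q1     q3   q2 
   q2     q4   q5 
   q3     q6   q2 
   q4     q7   q5 
   q5     q8   q9 
   q6     q6   q6 
   q7     q6   q5 
   q8    q10   q9 
 * q9    q11   q6 
   q10    q6   q9 
 * q11   q12   q6 
 * q12    q6   q6 
(> = start, * = accepting)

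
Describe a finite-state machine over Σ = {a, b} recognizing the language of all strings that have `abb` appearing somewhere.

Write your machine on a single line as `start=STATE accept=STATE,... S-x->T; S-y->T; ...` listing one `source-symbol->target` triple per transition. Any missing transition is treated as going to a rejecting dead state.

States s0..s2 record the length of the longest prefix of `abb` that matches the current input suffix. Reaching s3 means `abb` has been seen, and we stay there forever. Accept from s3.
        a   b  
>  s0   s1  s0 
   s1   s1  s2 
   s2   s1  s3 
 * s3   s3  s3 
(> = start, * = accepting)

start=s0; accept=s3; s0-a->s1; s0-b->s0; s1-a->s1; s1-b->s2; s2-a->s1; s2-b->s3; s3-a->s3; s3-b->s3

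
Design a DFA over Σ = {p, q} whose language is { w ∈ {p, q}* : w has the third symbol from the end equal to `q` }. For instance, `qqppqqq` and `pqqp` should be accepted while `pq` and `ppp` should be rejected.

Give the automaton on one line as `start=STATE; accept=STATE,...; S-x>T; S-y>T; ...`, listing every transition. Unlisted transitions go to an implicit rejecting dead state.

start=s0; accept=s11,s12,s13,s14; s0-p>s1; s0-q>s2; s1-p>s3; s1-q>s4; s2-p>s5; s2-q>s6; s3-p>s7; s3-q>s8; s4-p>s9; s4-q>s10; s5-p>s11; s5-q>s12; s6-p>s13; s6-q>s14; s7-p>s7; s7-q>s8; s8-p>s9; s8-q>s10; s9-p>s11; s9-q>s12; s10-p>s13; s10-q>s14; s11-p>s7; s11-q>s8; s12-p>s9; s12-q>s10; s13-p>s11; s13-q>s12; s14-p>s13; s14-q>s14

A DFA must remember the last 3 symbols (since which symbol is third-to-last isn't known until the input ends). Use one state per possible window of the last ≤3 symbols; accept from those whose window starts with `q`.
15 states suffice.
          p    q  
>  s0     s1   s2 
   s1     s3   s4 
   s2     s5   s6 
   s3     s7   s8 
   s4     s9  s10 
   s5    s11  s12 
   s6    s13  s14 
   s7     s7   s8 
   s8     s9  s10 
   s9    s11  s12 
   s10   s13  s14 
 * s11    s7   s8 
 * s12    s9  s10 
 * s13   s11  s12 
 * s14   s13  s14 
(> = start, * = accepting)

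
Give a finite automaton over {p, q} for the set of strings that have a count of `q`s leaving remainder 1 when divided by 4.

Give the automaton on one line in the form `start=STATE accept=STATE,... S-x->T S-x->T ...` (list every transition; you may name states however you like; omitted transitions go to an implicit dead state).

start=S0 accept=S1 S0-p->S0 S0-q->S1 S1-p->S1 S1-q->S2 S2-p->S2 S2-q->S3 S3-p->S3 S3-q->S0

Keep the running count of `q`s modulo 4: each `q` advances along the cycle S0 → S1 → S2 → S3 → S0 while other symbols loop. Accept at S1.
A 4-state machine:
        p   q  
>  S0   S0  S1 
 * S1   S1  S2 
   S2   S2  S3 
   S3   S3  S0 
(> = start, * = accepting)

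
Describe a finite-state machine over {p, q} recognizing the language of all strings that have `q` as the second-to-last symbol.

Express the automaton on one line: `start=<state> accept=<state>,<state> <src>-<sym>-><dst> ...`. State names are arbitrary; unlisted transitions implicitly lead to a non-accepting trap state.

start=S0 accept=S5,S6 S0-p->S1 S0-q->S2 S1-p->S3 S1-q->S4 S2-p->S5 S2-q->S6 S3-p->S3 S3-q->S4 S4-p->S5 S4-q->S6 S5-p->S3 S5-q->S4 S6-p->S5 S6-q->S6

Because acceptance depends on a position counted from the end, the machine has to buffer the most recent 2 symbols. Make each state the string of the last up-to-2 symbols read; on input `x` shift the window left and append `x`. Accept when the buffered window has length 2 and begins with `q`.
        p   q  
>  S0   S1  S2 
   S1   S3  S4 
   S2   S5  S6 
   S3   S3  S4 
   S4   S5  S6 
 * S5   S3  S4 
 * S6   S5  S6 
(> = start, * = accepting)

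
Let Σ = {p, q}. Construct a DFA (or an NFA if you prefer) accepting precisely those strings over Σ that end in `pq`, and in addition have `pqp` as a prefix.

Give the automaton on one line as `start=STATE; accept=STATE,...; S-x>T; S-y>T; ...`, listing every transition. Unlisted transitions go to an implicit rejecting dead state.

start=S0; accept=S5; S0-p>S1; S0-q>S2; S1-p>S2; S1-q>S3; S2-p>S2; S2-q>S2; S3-p>S4; S3-q>S2; S4-p>S4; S4-q>S5; S5-p>S4; S5-q>S6; S6-p>S4; S6-q>S6

Run two small machines in parallel and take their product. One (3 states) tracks how much of the suffix `pq` has currently been matched; the other (5 states) tracks whether the input so far still matches the prefix `pqp`. Each combined state is a pair, one component from each; accept when both components accept. Minimizing collapses redundant product states.
A 7-state machine:
        p   q  
>  S0   S1  S2 
   S1   S2  S3 
   S2   S2  S2 
   S3   S4  S2 
   S4   S4  S5 
 * S5   S4  S6 
   S6   S4  S6 
(> = start, * = accepting)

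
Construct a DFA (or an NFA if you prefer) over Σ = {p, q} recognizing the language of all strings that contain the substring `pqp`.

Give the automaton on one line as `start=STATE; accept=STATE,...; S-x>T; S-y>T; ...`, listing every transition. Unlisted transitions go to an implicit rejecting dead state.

States S0..S2 record the length of the longest prefix of `pqp` that matches the current input suffix. Reaching S3 means `pqp` has been seen, and we stay there forever. Accept from S3.
4 states suffice.
        p   q  
>  S0   S1  S0 
   S1   S1  S2 
   S2   S3  S0 
 * S3   S3  S3 
(> = start, * = accepting)

start=S0; accept=S3; S0-p>S1; S0-q>S0; S1-p>S1; S1-q>S2; S2-p>S3; S2-q>S0; S3-p>S3; S3-q>S3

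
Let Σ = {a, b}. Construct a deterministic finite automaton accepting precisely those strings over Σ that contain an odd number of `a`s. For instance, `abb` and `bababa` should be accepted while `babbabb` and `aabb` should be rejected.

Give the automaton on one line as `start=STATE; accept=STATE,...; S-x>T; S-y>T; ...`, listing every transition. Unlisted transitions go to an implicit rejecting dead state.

start=q0; accept=q1; q0-a>q1; q0-b>q0; q1-a>q0; q1-b>q1

Keep the running count of `a`s modulo 2: each `a` advances along the cycle q0 → q1 → q0 while other symbols loop. Accept at q1.
2 states suffice.
        a   b  
>  q0   q1  q0 
 * q1   q0  q1 
(> = start, * = accepting)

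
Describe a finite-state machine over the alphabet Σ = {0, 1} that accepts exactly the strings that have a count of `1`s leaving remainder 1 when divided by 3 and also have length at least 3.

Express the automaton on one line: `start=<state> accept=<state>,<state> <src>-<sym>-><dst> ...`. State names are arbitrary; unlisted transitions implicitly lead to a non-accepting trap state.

Run two small machines in parallel and take their product. One (3 states) tracks the count of `1`s modulo 3; the other (5 states) tracks the input length, saturating at 4. Each combined state is a pair, one component from each; accept when both components accept. After merging equivalent states the machine shrinks.
A 7-state machine:
        0   1  
>  S0   S1  S2 
   S1   S3  S4 
   S2   S4  S5 
   S3   S3  S6 
   S4   S6  S5 
   S5   S5  S3 
 * S6   S6  S5 
(> = start, * = accepting)

start=S0 accept=S6 S0-0->S1 S0-1->S2 S1-0->S3 S1-1->S4 S2-0->S4 S2-1->S5 S3-0->S3 S3-1->S6 S4-0->S6 S4-1->S5 S5-0->S5 S5-1->S3 S6-0->S6 S6-1->S5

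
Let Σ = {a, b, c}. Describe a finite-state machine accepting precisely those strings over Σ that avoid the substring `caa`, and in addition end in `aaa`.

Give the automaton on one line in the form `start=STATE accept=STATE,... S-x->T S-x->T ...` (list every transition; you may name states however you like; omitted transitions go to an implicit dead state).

start=S0 accept=S5 S0-a->S1 S0-b->S0 S0-c->S2 S1-a->S3 S1-b->S0 S1-c->S2 S2-a->S4 S2-b->S0 S2-c->S2 S3-a->S5 S3-b->S0 S3-c->S2 S4-a->S6 S4-b->S0 S4-c->S2 S5-a->S5 S5-b->S0 S5-c->S2 S6-a->S7 S6-b->S8 S6-c->S8 S7-a->S7 S7-b->S8 S7-c->S8 S8-a->S9 S8-b->S8 S8-c->S8 S9-a->S6 S9-b->S8 S9-c->S8

Build one automaton per condition and run them in lockstep. The first has 4 states tracking partial matches of the forbidden pattern `caa`; the second has 4 states tracking how much of the suffix `aaa` has currently been matched. A product state is a pair (one from each), accepting exactly when both do.
With 10 states:
        a   b   c  
>  S0   S1  S0  S2 
   S1   S3  S0  S2 
   S2   S4  S0  S2 
   S3   S5  S0  S2 
   S4   S6  S0  S2 
 * S5   S5  S0  S2 
   S6   S7  S8  S8 
   S7   S7  S8  S8 
   S8   S9  S8  S8 
   S9   S6  S8  S8 
(> = start, * = accepting)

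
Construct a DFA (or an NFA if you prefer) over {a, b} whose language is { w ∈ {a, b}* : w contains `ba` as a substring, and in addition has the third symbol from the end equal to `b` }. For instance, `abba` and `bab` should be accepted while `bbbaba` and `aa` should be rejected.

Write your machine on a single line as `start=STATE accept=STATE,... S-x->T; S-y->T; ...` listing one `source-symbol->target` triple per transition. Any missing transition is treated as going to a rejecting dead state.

Build one automaton per condition and run them in lockstep. One (3 states) tracks whether and how much of `ba` has been seen; the other (15 states) tracks the last 3 symbols read. Each combined state is a pair, one component from each; accept when both components accept. Minimizing collapses redundant product states.
An 11-state machine:
          a    b  
>  q0     q0   q1 
   q1     q2   q3 
   q2     q4   q5 
   q3     q6   q3 
 * q4     q7   q8 
 * q5     q2   q9 
 * q6     q4   q5 
   q7     q7   q8 
   q8     q2   q9 
   q9     q6  q10 
 * q10    q6  q10 
(> = start, * = accepting)

start=q0; accept=q4,q5,q6,q10; q0-a->q0; q0-b->q1; q1-a->q2; q1-b->q3; q2-a->q4; q2-b->q5; q3-a->q6; q3-b->q3; q4-a->q7; q4-b->q8; q5-a->q2; q5-b->q9; q6-a->q4; q6-b->q5; q7-a->q7; q7-b->q8; q8-a->q2; q8-b->q9; q9-a->q6; q9-b->q10; q10-a->q6; q10-b->q10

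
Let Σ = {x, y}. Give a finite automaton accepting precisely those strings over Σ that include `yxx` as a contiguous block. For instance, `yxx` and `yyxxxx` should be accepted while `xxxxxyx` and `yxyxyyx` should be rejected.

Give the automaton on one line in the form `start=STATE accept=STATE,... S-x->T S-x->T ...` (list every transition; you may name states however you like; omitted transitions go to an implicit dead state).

start=q0 accept=q3 q0-x->q0 q0-y->q1 q1-x->q2 q1-y->q1 q2-x->q3 q2-y->q1 q3-x->q3 q3-y->q3

Track how much of `yxx` has been matched so far: state q0 is no progress, q3 is the absorbing accept state reached once `yxx` has occurred. Intermediate states record partial matches; on a mismatch, fall back to the longest reusable overlap.
4 states suffice.
        x   y  
>  q0   q0  q1 
   q1   q2  q1 
   q2   q3  q1 
 * q3   q3  q3 
(> = start, * = accepting)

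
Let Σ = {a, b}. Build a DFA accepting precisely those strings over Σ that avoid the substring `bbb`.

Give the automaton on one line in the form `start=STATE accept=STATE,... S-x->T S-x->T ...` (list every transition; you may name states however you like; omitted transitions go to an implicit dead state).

start=q0 accept=q0,q1,q2 q0-a->q0 q0-b->q1 q1-a->q0 q1-b->q2 q2-a->q0 q2-b->q3 q3-a->q3 q3-b->q3

Track partial matches of the forbidden pattern `bbb`. State q3 is a dead state reached once `bbb` has occurred; every other state accepts. q0 means no part of `bbb` is currently matched.
With 4 states:
        a   b  
>* q0   q0  q1 
 * q1   q0  q2 
 * q2   q0  q3 
   q3   q3  q3 
(> = start, * = accepting)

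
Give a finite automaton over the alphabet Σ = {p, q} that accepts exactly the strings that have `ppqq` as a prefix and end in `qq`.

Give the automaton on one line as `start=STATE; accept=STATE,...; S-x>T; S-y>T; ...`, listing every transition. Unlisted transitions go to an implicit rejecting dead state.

start=s0; accept=s7; s0-p>s1; s0-q>s2; s1-p>s3; s1-q>s2; s2-p>s4; s2-q>s5; s3-p>s4; s3-q>s6; s4-p>s4; s4-q>s2; s5-p>s4; s5-q>s5; s6-p>s4; s6-q>s7; s7-p>s8; s7-q>s7; s8-p>s8; s8-q>s9; s9-p>s8; s9-q>s7

Handle the two conditions separately and then intersect. The first has 6 states tracking whether the input so far still matches the prefix `ppqq`; the second has 3 states tracking how much of the suffix `qq` has currently been matched. A product state is a pair (one from each), accepting exactly when both do.
A 10-state machine:
        p   q  
>  s0   s1  s2 
   s1   s3  s2 
   s2   s4  s5 
   s3   s4  s6 
   s4   s4  s2 
   s5   s4  s5 
   s6   s4  s7 
 * s7   s8  s7 
   s8   s8  s9 
   s9   s8  s7 
(> = start, * = accepting)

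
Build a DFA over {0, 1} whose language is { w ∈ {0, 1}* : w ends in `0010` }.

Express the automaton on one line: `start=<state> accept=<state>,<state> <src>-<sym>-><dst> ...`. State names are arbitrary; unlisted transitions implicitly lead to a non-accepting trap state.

Remember how much of `0010` the current input suffix matches. State q0 means no match yet; q1 means the last symbol is `0`; q2 means the last 2 symbols are `00`; q3 means the last 3 symbols are `001`; q4 means the last 4 symbols are `0010`. Only q4 accepts. On a mismatch, fall back to the longest proper suffix that is still a prefix of `0010`.
With 5 states:
        0   1  
>  q0   q1  q0 
   q1   q2  q0 
   q2   q2  q3 
   q3   q4  q0 
 * q4   q2  q0 
(> = start, * = accepting)

start=q0 accept=q4 q0-0->q1 q0-1->q0 q1-0->q2 q1-1->q0 q2-0->q2 q2-1->q3 q3-0->q4 q3-1->q0 q4-0->q2 q4-1->q0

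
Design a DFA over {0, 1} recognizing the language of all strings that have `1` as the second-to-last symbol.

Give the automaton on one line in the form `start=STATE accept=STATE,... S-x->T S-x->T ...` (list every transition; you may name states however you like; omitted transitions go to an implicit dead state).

A DFA must remember the last 2 symbols (since which symbol is second-to-last isn't known until the input ends). Use one state per possible window of the last ≤2 symbols; accept from those whose window starts with `1`.
7 states suffice.
        0   1  
>  q0   q1  q2 
   q1   q3  q4 
   q2   q5  q6 
   q3   q3  q4 
   q4   q5  q6 
 * q5   q3  q4 
 * q6   q5  q6 
(> = start, * = accepting)

start=q0 accept=q5,q6 q0-0->q1 q0-1->q2 q1-0->q3 q1-1->q4 q2-0->q5 q2-1->q6 q3-0->q3 q3-1->q4 q4-0->q5 q4-1->q6 q5-0->q3 q5-1->q4 q6-0->q5 q6-1->q6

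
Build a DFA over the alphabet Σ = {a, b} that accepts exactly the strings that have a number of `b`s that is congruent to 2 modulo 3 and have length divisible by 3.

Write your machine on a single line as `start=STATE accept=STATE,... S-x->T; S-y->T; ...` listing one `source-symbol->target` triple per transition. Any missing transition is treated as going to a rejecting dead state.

start=q0; accept=q7; q0-a->q1; q0-b->q2; q1-a->q3; q1-b->q4; q2-a->q4; q2-b->q5; q3-a->q0; q3-b->q6; q4-a->q6; q4-b->q7; q5-a->q7; q5-b->q0; q6-a->q2; q6-b->q8; q7-a->q8; q7-b->q1; q8-a->q5; q8-b->q3

Handle the two conditions separately and then intersect. The first has 3 states tracking the count of `b`s modulo 3; the second has 3 states tracking the input length modulo 3. A product state is a pair (one from each), accepting exactly when both do.
9 states suffice.
        a   b  
>  q0   q1  q2 
   q1   q3  q4 
   q2   q4  q5 
   q3   q0  q6 
   q4   q6  q7 
   q5   q7  q0 
   q6   q2  q8 
 * q7   q8  q1 
   q8   q5  q3 
(> = start, * = accepting)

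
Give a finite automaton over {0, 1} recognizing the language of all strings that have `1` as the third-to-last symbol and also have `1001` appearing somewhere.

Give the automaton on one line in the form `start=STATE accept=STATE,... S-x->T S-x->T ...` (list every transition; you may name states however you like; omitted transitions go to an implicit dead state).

start=S0 accept=S18,S19,S20,S21 S0-0->S1 S0-1->S2 S1-0->S3 S1-1->S4 S2-0->S5 S2-1->S6 S3-0->S7 S3-1->S8 S4-0->S9 S4-1->S10 S5-0->S11 S5-1->S12 S6-0->S13 S6-1->S14 S7-0->S7 S7-1->S8 S8-0->S9 S8-1->S10 S9-0->S11 S9-1->S12 S10-0->S13 S10-1->S14 S11-0->S7 S11-1->S15 S12-0->S9 S12-1->S10 S13-0->S11 S13-1->S12 S14-0->S13 S14-1->S14 S15-0->S16 S15-1->S17 S16-0->S18 S16-1->S19 S17-0->S20 S17-1->S21 S18-0->S22 S18-1->S15 S19-0->S16 S19-1->S17 S20-0->S18 S20-1->S19 S21-0->S20 S21-1->S21 S22-0->S22 S22-1->S15

Run two small machines in parallel and take their product. One (15 states) tracks the last 3 symbols read; the other (5 states) tracks whether and how much of `1001` has been seen. Each combined state is a pair, one component from each; accept when both components accept.
With 23 states:
          0    1  
>  S0     S1   S2 
   S1     S3   S4 
   S2     S5   S6 
   S3     S7   S8 
   S4     S9  S10 
   S5    S11  S12 
   S6    S13  S14 
   S7     S7   S8 
   S8     S9  S10 
   S9    S11  S12 
   S10   S13  S14 
   S11    S7  S15 
   S12    S9  S10 
   S13   S11  S12 
   S14   S13  S14 
   S15   S16  S17 
   S16   S18  S19 
   S17   S20  S21 
 * S18   S22  S15 
 * S19   S16  S17 
 * S20   S18  S19 
 * S21   S20  S21 
   S22   S22  S15 
(> = start, * = accepting)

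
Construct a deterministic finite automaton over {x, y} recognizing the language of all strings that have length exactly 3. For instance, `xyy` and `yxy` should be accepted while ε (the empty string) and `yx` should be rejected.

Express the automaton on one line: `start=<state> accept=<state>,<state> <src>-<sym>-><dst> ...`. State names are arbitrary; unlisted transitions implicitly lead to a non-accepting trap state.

start=q0 accept=q3 q0-x->q1 q0-y->q1 q1-x->q2 q1-y->q2 q2-x->q3 q2-y->q3 q3-x->q4 q3-y->q4 q4-x->q4 q4-y->q4

Count input length up to 4: every symbol moves from q0 toward q4, which means 'more than 3' and absorbs. Accept from {q3}.
A 5-state machine:
        x   y  
>  q0   q1  q1 
   q1   q2  q2 
   q2   q3  q3 
 * q3   q4  q4 
   q4   q4  q4 
(> = start, * = accepting)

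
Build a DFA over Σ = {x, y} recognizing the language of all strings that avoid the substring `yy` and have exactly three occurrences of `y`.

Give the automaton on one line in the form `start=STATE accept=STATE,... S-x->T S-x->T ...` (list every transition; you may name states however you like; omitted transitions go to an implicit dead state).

start=q0 accept=q6 q0-x->q0 q0-y->q1 q1-x->q2 q1-y->q3 q2-x->q2 q2-y->q4 q3-x->q3 q3-y->q3 q4-x->q5 q4-y->q3 q5-x->q5 q5-y->q6 q6-x->q6 q6-y->q3

Build one automaton per condition and run them in lockstep. The first has 3 states tracking partial matches of the forbidden pattern `yy`; the second has 5 states tracking the count of `y`s, saturating at 4. A product state is a pair (one from each), accepting exactly when both do. After merging equivalent states the machine shrinks.
        x   y  
>  q0   q0  q1 
   q1   q2  q3 
   q2   q2  q4 
   q3   q3  q3 
   q4   q5  q3 
   q5   q5  q6 
 * q6   q6  q3 
(> = start, * = accepting)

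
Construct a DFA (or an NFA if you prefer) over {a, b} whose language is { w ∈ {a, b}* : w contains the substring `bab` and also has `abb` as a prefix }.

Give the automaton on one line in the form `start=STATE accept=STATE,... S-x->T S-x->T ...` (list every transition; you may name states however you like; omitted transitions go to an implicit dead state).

Build one automaton per condition and run them in lockstep. The first has 4 states tracking whether and how much of `bab` has been seen; the second has 5 states tracking whether the input so far still matches the prefix `abb`. A product state is a pair (one from each), accepting exactly when both do.
With 11 states:
          a    b  
>  s0     s1   s2 
   s1     s3   s4 
   s2     s5   s2 
   s3     s3   s2 
   s4     s5   s6 
   s5     s3   s7 
   s6     s8   s6 
   s7     s7   s7 
   s8     s9  s10 
   s9     s9   s6 
 * s10   s10  s10 
(> = start, * = accepting)

start=s0 accept=s10 s0-a->s1 s0-b->s2 s1-a->s3 s1-b->s4 s2-a->s5 s2-b->s2 s3-a->s3 s3-b->s2 s4-a->s5 s4-b->s6 s5-a->s3 s5-b->s7 s6-a->s8 s6-b->s6 s7-a->s7 s7-b->s7 s8-a->s9 s8-b->s10 s9-a->s9 s9-b->s6 s10-a->s10 s10-b->s10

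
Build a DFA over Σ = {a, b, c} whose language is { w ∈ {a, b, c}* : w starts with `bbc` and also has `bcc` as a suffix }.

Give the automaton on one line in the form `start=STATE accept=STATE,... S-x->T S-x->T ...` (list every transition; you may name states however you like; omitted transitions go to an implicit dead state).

Handle the two conditions separately and then intersect. One (5 states) tracks whether the input so far still matches the prefix `bbc`; the other (4 states) tracks how much of the suffix `bcc` has currently been matched. Each combined state is a pair, one component from each; accept when both components accept. Minimizing collapses redundant product states.
        a   b   c  
>  q0   q1  q2  q1 
   q1   q1  q1  q1 
   q2   q1  q3  q1 
   q3   q1  q1  q4 
   q4   q5  q6  q7 
   q5   q5  q6  q5 
   q6   q5  q6  q4 
 * q7   q5  q6  q5 
(> = start, * = accepting)

start=q0 accept=q7 q0-a->q1 q0-b->q2 q0-c->q1 q1-a->q1 q1-b->q1 q1-c->q1 q2-a->q1 q2-b->q3 q2-c->q1 q3-a->q1 q3-b->q1 q3-c->q4 q4-a->q5 q4-b->q6 q4-c->q7 q5-a->q5 q5-b->q6 q5-c->q5 q6-a->q5 q6-b->q6 q6-c->q4 q7-a->q5 q7-b->q6 q7-c->q5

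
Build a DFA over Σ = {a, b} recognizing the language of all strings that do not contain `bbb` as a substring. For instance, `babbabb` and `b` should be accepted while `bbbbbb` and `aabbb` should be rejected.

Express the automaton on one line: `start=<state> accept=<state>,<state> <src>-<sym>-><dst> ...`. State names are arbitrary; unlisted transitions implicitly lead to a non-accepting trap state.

Track partial matches of the forbidden pattern `bbb`. State q3 is a dead state reached once `bbb` has occurred; every other state accepts. q0 means no part of `bbb` is currently matched.
4 states suffice.
        a   b  
>* q0   q0  q1 
 * q1   q0  q2 
 * q2   q0  q3 
   q3   q3  q3 
(> = start, * = accepting)

start=q0 accept=q0,q1,q2 q0-a->q0 q0-b->q1 q1-a->q0 q1-b->q2 q2-a->q0 q2-b->q3 q3-a->q3 q3-b->q3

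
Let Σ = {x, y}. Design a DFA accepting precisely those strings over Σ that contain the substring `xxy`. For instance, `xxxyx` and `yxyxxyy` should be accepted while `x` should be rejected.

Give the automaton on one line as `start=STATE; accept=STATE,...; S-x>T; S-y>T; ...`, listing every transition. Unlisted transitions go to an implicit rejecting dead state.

Track how much of `xxy` has been matched so far: state q0 is no progress, q3 is the absorbing accept state reached once `xxy` has occurred. Intermediate states record partial matches; on a mismatch, fall back to the longest reusable overlap.
4 states suffice.
        x   y  
>  q0   q1  q0 
   q1   q2  q0 
   q2   q2  q3 
 * q3   q3  q3 
(> = start, * = accepting)

start=q0; accept=q3; q0-x>q1; q0-y>q0; q1-x>q2; q1-y>q0; q2-x>q2; q2-y>q3; q3-x>q3; q3-y>q3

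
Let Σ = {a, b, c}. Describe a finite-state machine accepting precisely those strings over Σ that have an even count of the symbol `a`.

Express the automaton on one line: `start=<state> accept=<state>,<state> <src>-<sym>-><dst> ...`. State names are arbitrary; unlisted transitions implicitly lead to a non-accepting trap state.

Keep the running count of `a`s modulo 2: each `a` advances along the cycle s0 → s1 → s0 while other symbols loop. Accept at s0.
A 2-state machine:
        a   b   c  
>* s0   s1  s0  s0 
   s1   s0  s1  s1 
(> = start, * = accepting)

start=s0 accept=s0 s0-a->s1 s0-b->s0 s0-c->s0 s1-a->s0 s1-b->s1 s1-c->s1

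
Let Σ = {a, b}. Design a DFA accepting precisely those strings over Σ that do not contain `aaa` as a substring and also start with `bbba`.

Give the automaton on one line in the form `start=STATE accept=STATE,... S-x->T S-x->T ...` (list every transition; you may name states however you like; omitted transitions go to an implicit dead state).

Run two small machines in parallel and take their product. The first has 4 states tracking partial matches of the forbidden pattern `aaa`; the second has 6 states tracking whether the input so far still matches the prefix `bbba`. A product state is a pair (one from each), accepting exactly when both do. After merging equivalent states the machine shrinks.
With 8 states:
        a   b  
>  q0   q1  q2 
   q1   q1  q1 
   q2   q1  q3 
   q3   q1  q4 
   q4   q5  q1 
 * q5   q6  q7 
 * q6   q1  q7 
 * q7   q5  q7 
(> = start, * = accepting)

start=q0 accept=q5,q6,q7 q0-a->q1 q0-b->q2 q1-a->q1 q1-b->q1 q2-a->q1 q2-b->q3 q3-a->q1 q3-b->q4 q4-a->q5 q4-b->q1 q5-a->q6 q5-b->q7 q6-a->q1 q6-b->q7 q7-a->q5 q7-b->q7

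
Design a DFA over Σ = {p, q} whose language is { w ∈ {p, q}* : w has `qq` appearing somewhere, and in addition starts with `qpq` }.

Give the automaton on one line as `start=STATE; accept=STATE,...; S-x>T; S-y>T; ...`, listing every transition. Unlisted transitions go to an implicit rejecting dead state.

Handle the two conditions separately and then intersect. One (3 states) tracks whether and how much of `qq` has been seen; the other (5 states) tracks whether the input so far still matches the prefix `qpq`. Each combined state is a pair, one component from each; accept when both components accept.
       p  q 
>  A   B  C 
   B   B  D 
   C   E  F 
   D   B  F 
   E   B  G 
   F   F  F 
   G   H  I 
   H   H  G 
 * I   I  I 
(> = start, * = accepting)

start=A; accept=I; A-p>B; A-q>C; B-p>B; B-q>D; C-p>E; C-q>F; D-p>B; D-q>F; E-p>B; E-q>G; F-p>F; F-q>F; G-p>H; G-q>I; H-p>H; H-q>G; I-p>I; I-q>I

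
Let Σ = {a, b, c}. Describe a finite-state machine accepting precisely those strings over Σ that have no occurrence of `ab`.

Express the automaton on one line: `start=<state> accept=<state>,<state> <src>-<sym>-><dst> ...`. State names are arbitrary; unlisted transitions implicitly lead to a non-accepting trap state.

start=s0 accept=s0,s1 s0-a->s1 s0-b->s0 s0-c->s0 s1-a->s1 s1-b->s2 s1-c->s0 s2-a->s2 s2-b->s2 s2-c->s2

This is the complement of 'contains `ab`'. Use the same substring-matching states — s0 through s2 holding how much of `ab` has just been matched — but flip the accepting set: everything except the trap s2 accepts.
3 states suffice.
        a   b   c  
>* s0   s1  s0  s0 
 * s1   s1  s2  s0 
   s2   s2  s2  s2 
(> = start, * = accepting)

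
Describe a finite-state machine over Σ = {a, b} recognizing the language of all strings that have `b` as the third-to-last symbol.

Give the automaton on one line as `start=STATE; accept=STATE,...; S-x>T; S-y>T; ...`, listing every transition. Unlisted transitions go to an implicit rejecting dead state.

start=q0; accept=q11,q12,q13,q14; q0-a>q1; q0-b>q2; q1-a>q3; q1-b>q4; q2-a>q5; q2-b>q6; q3-a>q7; q3-b>q8; q4-a>q9; q4-b>q10; q5-a>q11; q5-b>q12; q6-a>q13; q6-b>q14; q7-a>q7; q7-b>q8; q8-a>q9; q8-b>q10; q9-a>q11; q9-b>q12; q10-a>q13; q10-b>q14; q11-a>q7; q11-b>q8; q12-a>q9; q12-b>q10; q13-a>q11; q13-b>q12; q14-a>q13; q14-b>q14

Because acceptance depends on a position counted from the end, the machine has to buffer the most recent 3 symbols. Make each state the string of the last up-to-3 symbols read; on input `x` shift the window left and append `x`. Accept when the buffered window has length 3 and begins with `b`.
A 15-state machine:
          a    b  
>  q0     q1   q2 
   q1     q3   q4 
   q2     q5   q6 
   q3     q7   q8 
   q4     q9  q10 
   q5    q11  q12 
   q6    q13  q14 
   q7     q7   q8 
   q8     q9  q10 
   q9    q11  q12 
   q10   q13  q14 
 * q11    q7   q8 
 * q12    q9  q10 
 * q13   q11  q12 
 * q14   q13  q14 
(> = start, * = accepting)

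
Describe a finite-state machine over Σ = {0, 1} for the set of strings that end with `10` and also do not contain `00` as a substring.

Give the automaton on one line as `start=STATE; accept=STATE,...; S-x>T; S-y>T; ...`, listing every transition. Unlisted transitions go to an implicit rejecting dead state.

start=q0; accept=q4; q0-0>q1; q0-1>q2; q1-0>q3; q1-1>q2; q2-0>q4; q2-1>q2; q3-0>q3; q3-1>q3; q4-0>q3; q4-1>q2

Run two small machines in parallel and take their product. One (3 states) tracks how much of the suffix `10` has currently been matched; the other (3 states) tracks partial matches of the forbidden pattern `00`. Each combined state is a pair, one component from each; accept when both components accept. Equivalent product states are then merged.
5 states suffice.
        0   1  
>  q0   q1  q2 
   q1   q3  q2 
   q2   q4  q2 
   q3   q3  q3 
 * q4   q3  q2 
(> = start, * = accepting)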